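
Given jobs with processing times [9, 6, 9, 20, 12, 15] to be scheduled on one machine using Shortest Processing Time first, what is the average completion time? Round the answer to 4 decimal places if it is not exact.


Sort jobs by processing time (SPT order): [6, 9, 9, 12, 15, 20]
Compute completion times sequentially:
  Job 1: processing = 6, completes at 6
  Job 2: processing = 9, completes at 15
  Job 3: processing = 9, completes at 24
  Job 4: processing = 12, completes at 36
  Job 5: processing = 15, completes at 51
  Job 6: processing = 20, completes at 71
Sum of completion times = 203
Average completion time = 203/6 = 33.8333

33.8333


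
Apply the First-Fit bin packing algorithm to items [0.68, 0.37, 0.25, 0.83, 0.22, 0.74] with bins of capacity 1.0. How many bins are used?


Place items sequentially using First-Fit:
  Item 0.68 -> new Bin 1
  Item 0.37 -> new Bin 2
  Item 0.25 -> Bin 1 (now 0.93)
  Item 0.83 -> new Bin 3
  Item 0.22 -> Bin 2 (now 0.59)
  Item 0.74 -> new Bin 4
Total bins used = 4

4


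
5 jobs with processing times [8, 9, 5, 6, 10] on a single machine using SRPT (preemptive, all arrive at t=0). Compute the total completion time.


Since all jobs arrive at t=0, SRPT equals SPT ordering.
SPT order: [5, 6, 8, 9, 10]
Completion times:
  Job 1: p=5, C=5
  Job 2: p=6, C=11
  Job 3: p=8, C=19
  Job 4: p=9, C=28
  Job 5: p=10, C=38
Total completion time = 5 + 11 + 19 + 28 + 38 = 101

101


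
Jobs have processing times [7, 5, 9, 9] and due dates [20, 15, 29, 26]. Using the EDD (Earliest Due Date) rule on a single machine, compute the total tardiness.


Sort by due date (EDD order): [(5, 15), (7, 20), (9, 26), (9, 29)]
Compute completion times and tardiness:
  Job 1: p=5, d=15, C=5, tardiness=max(0,5-15)=0
  Job 2: p=7, d=20, C=12, tardiness=max(0,12-20)=0
  Job 3: p=9, d=26, C=21, tardiness=max(0,21-26)=0
  Job 4: p=9, d=29, C=30, tardiness=max(0,30-29)=1
Total tardiness = 1

1


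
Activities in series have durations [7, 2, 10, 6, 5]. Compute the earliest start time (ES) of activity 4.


Activity 4 starts after activities 1 through 3 complete.
Predecessor durations: [7, 2, 10]
ES = 7 + 2 + 10 = 19

19


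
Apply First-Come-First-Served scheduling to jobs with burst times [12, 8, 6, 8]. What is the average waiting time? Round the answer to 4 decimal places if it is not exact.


FCFS order (as given): [12, 8, 6, 8]
Waiting times:
  Job 1: wait = 0
  Job 2: wait = 12
  Job 3: wait = 20
  Job 4: wait = 26
Sum of waiting times = 58
Average waiting time = 58/4 = 14.5

14.5


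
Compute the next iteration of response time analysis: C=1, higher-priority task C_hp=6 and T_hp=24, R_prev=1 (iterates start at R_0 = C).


R_next = C + ceil(R_prev / T_hp) * C_hp
ceil(1 / 24) = ceil(0.0417) = 1
Interference = 1 * 6 = 6
R_next = 1 + 6 = 7

7


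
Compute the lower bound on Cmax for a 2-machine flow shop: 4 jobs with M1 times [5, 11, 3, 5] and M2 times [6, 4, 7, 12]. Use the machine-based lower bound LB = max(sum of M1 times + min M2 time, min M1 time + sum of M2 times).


LB1 = sum(M1 times) + min(M2 times) = 24 + 4 = 28
LB2 = min(M1 times) + sum(M2 times) = 3 + 29 = 32
Lower bound = max(LB1, LB2) = max(28, 32) = 32

32


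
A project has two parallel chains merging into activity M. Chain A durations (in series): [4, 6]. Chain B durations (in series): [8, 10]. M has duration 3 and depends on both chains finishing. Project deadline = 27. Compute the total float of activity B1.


Forward pass: ES(B1) = sum of predecessors on chain B = 0
EF = ES + duration = 0 + 8 = 8
Backward pass: LF(M) = deadline = 27; LS(M) = 27 - 3 = 24
LF(B1) = LS(M) - sum(successors on chain B) = 24 - 10 = 14
LS = LF - duration = 14 - 8 = 6
Total float = LS - ES = 6 - 0 = 6

6


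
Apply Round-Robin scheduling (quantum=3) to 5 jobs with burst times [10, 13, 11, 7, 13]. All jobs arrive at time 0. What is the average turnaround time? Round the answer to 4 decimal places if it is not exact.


Time quantum = 3
Execution trace:
  J1 runs 3 units, time = 3
  J2 runs 3 units, time = 6
  J3 runs 3 units, time = 9
  J4 runs 3 units, time = 12
  J5 runs 3 units, time = 15
  J1 runs 3 units, time = 18
  J2 runs 3 units, time = 21
  J3 runs 3 units, time = 24
  J4 runs 3 units, time = 27
  J5 runs 3 units, time = 30
  J1 runs 3 units, time = 33
  J2 runs 3 units, time = 36
  J3 runs 3 units, time = 39
  J4 runs 1 units, time = 40
  J5 runs 3 units, time = 43
  J1 runs 1 units, time = 44
  J2 runs 3 units, time = 47
  J3 runs 2 units, time = 49
  J5 runs 3 units, time = 52
  J2 runs 1 units, time = 53
  J5 runs 1 units, time = 54
Finish times: [44, 53, 49, 40, 54]
Average turnaround = 240/5 = 48.0

48.0


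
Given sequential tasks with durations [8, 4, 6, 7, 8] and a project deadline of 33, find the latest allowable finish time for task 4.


LF(activity 4) = deadline - sum of successor durations
Successors: activities 5 through 5 with durations [8]
Sum of successor durations = 8
LF = 33 - 8 = 25

25


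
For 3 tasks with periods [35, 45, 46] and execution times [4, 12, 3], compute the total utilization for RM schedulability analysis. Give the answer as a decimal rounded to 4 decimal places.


Compute individual utilizations (exact fractions):
  Task 1: C/T = 4/35 (approx. 0.1143)
  Task 2: C/T = 12/45 = 4/15 (approx. 0.2667)
  Task 3: C/T = 3/46 (approx. 0.0652)
Total utilization U = 4/35 + 4/15 + 3/46 = 431/966
Rounded to 4 decimal places: U = 0.4462
RM (Liu & Layland) bound for 3 tasks = 0.779763; compare with U = 431/966 (approx. 0.446170)
U <= bound, so schedulable by RM sufficient condition.

0.4462


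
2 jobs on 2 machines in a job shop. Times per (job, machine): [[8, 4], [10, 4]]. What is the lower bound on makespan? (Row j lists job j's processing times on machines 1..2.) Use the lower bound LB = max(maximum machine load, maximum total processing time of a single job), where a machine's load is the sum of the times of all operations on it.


Machine loads:
  Machine 1: 8 + 10 = 18
  Machine 2: 4 + 4 = 8
Max machine load = 18
Job totals:
  Job 1: 12
  Job 2: 14
Max job total = 14
Lower bound = max(18, 14) = 18

18


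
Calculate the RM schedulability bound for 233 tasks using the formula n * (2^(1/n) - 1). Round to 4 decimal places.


Compute 2^(1/233) = 1.0029793100
Subtract 1: 1.0029793100 - 1 = 0.0029793100
Multiply by n: 233 * 0.0029793100 = 0.6941792300
Round to 4 dp: 0.6942

0.6942


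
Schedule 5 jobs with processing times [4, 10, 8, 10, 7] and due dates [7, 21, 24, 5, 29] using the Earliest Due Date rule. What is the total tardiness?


Sort by due date (EDD order): [(10, 5), (4, 7), (10, 21), (8, 24), (7, 29)]
Compute completion times and tardiness:
  Job 1: p=10, d=5, C=10, tardiness=max(0,10-5)=5
  Job 2: p=4, d=7, C=14, tardiness=max(0,14-7)=7
  Job 3: p=10, d=21, C=24, tardiness=max(0,24-21)=3
  Job 4: p=8, d=24, C=32, tardiness=max(0,32-24)=8
  Job 5: p=7, d=29, C=39, tardiness=max(0,39-29)=10
Total tardiness = 33

33


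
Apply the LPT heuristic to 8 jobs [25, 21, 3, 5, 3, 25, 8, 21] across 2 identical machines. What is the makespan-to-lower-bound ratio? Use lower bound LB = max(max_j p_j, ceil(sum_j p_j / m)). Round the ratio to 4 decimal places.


LPT order: [25, 25, 21, 21, 8, 5, 3, 3]
Machine loads after assignment: [57, 54]
LPT makespan = 57
Lower bound = max(max_job, ceil(total/2)) = max(25, 56) = 56
Ratio = 57 / 56 = 1.0179

1.0179


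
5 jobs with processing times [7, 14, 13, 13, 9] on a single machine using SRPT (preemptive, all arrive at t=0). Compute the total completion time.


Since all jobs arrive at t=0, SRPT equals SPT ordering.
SPT order: [7, 9, 13, 13, 14]
Completion times:
  Job 1: p=7, C=7
  Job 2: p=9, C=16
  Job 3: p=13, C=29
  Job 4: p=13, C=42
  Job 5: p=14, C=56
Total completion time = 7 + 16 + 29 + 42 + 56 = 150

150


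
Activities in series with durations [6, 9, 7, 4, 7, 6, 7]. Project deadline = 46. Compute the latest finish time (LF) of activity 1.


LF(activity 1) = deadline - sum of successor durations
Successors: activities 2 through 7 with durations [9, 7, 4, 7, 6, 7]
Sum of successor durations = 40
LF = 46 - 40 = 6

6


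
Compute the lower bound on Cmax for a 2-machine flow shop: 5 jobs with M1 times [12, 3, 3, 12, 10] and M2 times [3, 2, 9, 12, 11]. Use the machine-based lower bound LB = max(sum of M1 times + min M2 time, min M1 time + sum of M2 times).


LB1 = sum(M1 times) + min(M2 times) = 40 + 2 = 42
LB2 = min(M1 times) + sum(M2 times) = 3 + 37 = 40
Lower bound = max(LB1, LB2) = max(42, 40) = 42

42


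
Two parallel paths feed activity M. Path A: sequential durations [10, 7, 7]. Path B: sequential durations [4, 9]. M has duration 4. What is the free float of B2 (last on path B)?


ES(B2) = sum of predecessors on chain B = 4
EF(B2) = ES + duration = 4 + 9 = 13
Successor of B2 is M. ES(M) = max(sum(A), sum(B)) = max(24, 13) = 24
Free float = ES(successor) - EF(current) = 24 - 13 = 11

11


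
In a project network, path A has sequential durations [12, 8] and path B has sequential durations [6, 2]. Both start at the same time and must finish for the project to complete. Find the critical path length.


Path A total = 12 + 8 = 20
Path B total = 6 + 2 = 8
Critical path = longest path = max(20, 8) = 20

20


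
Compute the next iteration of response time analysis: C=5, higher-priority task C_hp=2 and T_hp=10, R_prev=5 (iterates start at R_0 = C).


R_next = C + ceil(R_prev / T_hp) * C_hp
ceil(5 / 10) = ceil(0.5) = 1
Interference = 1 * 2 = 2
R_next = 5 + 2 = 7

7


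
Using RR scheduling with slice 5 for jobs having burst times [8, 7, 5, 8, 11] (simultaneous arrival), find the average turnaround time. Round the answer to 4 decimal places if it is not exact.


Time quantum = 5
Execution trace:
  J1 runs 5 units, time = 5
  J2 runs 5 units, time = 10
  J3 runs 5 units, time = 15
  J4 runs 5 units, time = 20
  J5 runs 5 units, time = 25
  J1 runs 3 units, time = 28
  J2 runs 2 units, time = 30
  J4 runs 3 units, time = 33
  J5 runs 5 units, time = 38
  J5 runs 1 units, time = 39
Finish times: [28, 30, 15, 33, 39]
Average turnaround = 145/5 = 29.0

29.0


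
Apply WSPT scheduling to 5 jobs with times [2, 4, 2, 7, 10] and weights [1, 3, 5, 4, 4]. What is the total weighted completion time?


Compute p/w ratios and sort ascending (WSPT): [(2, 5), (4, 3), (7, 4), (2, 1), (10, 4)]
Compute weighted completion times:
  Job (p=2,w=5): C=2, w*C=5*2=10
  Job (p=4,w=3): C=6, w*C=3*6=18
  Job (p=7,w=4): C=13, w*C=4*13=52
  Job (p=2,w=1): C=15, w*C=1*15=15
  Job (p=10,w=4): C=25, w*C=4*25=100
Total weighted completion time = 195

195


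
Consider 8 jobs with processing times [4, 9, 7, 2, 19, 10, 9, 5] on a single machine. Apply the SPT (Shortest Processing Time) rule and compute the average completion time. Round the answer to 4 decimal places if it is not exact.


Sort jobs by processing time (SPT order): [2, 4, 5, 7, 9, 9, 10, 19]
Compute completion times sequentially:
  Job 1: processing = 2, completes at 2
  Job 2: processing = 4, completes at 6
  Job 3: processing = 5, completes at 11
  Job 4: processing = 7, completes at 18
  Job 5: processing = 9, completes at 27
  Job 6: processing = 9, completes at 36
  Job 7: processing = 10, completes at 46
  Job 8: processing = 19, completes at 65
Sum of completion times = 211
Average completion time = 211/8 = 26.375

26.375


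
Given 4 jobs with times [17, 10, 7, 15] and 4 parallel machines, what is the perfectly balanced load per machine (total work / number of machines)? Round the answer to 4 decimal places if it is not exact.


Total processing time = 17 + 10 + 7 + 15 = 49
Number of machines = 4
Ideal balanced load = 49 / 4 = 12.25

12.25


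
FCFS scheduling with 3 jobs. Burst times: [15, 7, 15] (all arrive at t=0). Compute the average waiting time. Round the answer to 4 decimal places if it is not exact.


FCFS order (as given): [15, 7, 15]
Waiting times:
  Job 1: wait = 0
  Job 2: wait = 15
  Job 3: wait = 22
Sum of waiting times = 37
Average waiting time = 37/3 = 12.3333

12.3333


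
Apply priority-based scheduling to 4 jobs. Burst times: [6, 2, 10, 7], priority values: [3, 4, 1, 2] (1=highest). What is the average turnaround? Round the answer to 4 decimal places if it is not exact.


Sort by priority (ascending = highest first):
Order: [(1, 10), (2, 7), (3, 6), (4, 2)]
Completion times:
  Priority 1, burst=10, C=10
  Priority 2, burst=7, C=17
  Priority 3, burst=6, C=23
  Priority 4, burst=2, C=25
Average turnaround = 75/4 = 18.75

18.75


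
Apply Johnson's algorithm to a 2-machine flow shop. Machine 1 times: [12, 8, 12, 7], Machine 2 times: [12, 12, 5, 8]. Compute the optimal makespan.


Apply Johnson's rule:
  Group 1 (a <= b): [(4, 7, 8), (2, 8, 12), (1, 12, 12)]
  Group 2 (a > b): [(3, 12, 5)]
Optimal job order: [4, 2, 1, 3]
Schedule:
  Job 4: M1 done at 7, M2 done at 15
  Job 2: M1 done at 15, M2 done at 27
  Job 1: M1 done at 27, M2 done at 39
  Job 3: M1 done at 39, M2 done at 44
Makespan = 44

44


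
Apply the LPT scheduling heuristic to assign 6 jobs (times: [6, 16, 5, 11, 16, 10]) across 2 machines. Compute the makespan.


Sort jobs in decreasing order (LPT): [16, 16, 11, 10, 6, 5]
Assign each job to the least loaded machine:
  Machine 1: jobs [16, 11, 5], load = 32
  Machine 2: jobs [16, 10, 6], load = 32
Makespan = max load = 32

32


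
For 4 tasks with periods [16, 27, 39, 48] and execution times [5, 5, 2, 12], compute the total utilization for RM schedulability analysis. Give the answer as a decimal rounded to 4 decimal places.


Compute individual utilizations (exact fractions):
  Task 1: C/T = 5/16 (approx. 0.3125)
  Task 2: C/T = 5/27 (approx. 0.1852)
  Task 3: C/T = 2/39 (approx. 0.0513)
  Task 4: C/T = 12/48 = 1/4 (approx. 0.25)
Total utilization U = 5/16 + 5/27 + 2/39 + 1/4 = 4487/5616
Rounded to 4 decimal places: U = 0.7990
RM (Liu & Layland) bound for 4 tasks = 0.756828; compare with U = 4487/5616 (approx. 0.798967)
bound < U <= 1, so the RM sufficient condition is not met (inconclusive; an exact test such as response-time analysis is needed).

0.7990


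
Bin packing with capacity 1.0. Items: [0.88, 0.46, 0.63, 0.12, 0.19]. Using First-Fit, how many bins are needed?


Place items sequentially using First-Fit:
  Item 0.88 -> new Bin 1
  Item 0.46 -> new Bin 2
  Item 0.63 -> new Bin 3
  Item 0.12 -> Bin 1 (now 1.0)
  Item 0.19 -> Bin 2 (now 0.65)
Total bins used = 3

3


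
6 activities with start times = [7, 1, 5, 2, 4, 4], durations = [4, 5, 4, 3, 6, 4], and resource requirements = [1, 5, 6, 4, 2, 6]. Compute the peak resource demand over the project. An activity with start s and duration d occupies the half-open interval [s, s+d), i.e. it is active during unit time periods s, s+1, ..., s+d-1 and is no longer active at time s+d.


Each activity i is active on [start_i, start_i + duration_i).
Compute total resource usage per time slot:
  t=0: active resources = [], total = 0
  t=1: active resources = [5], total = 5
  t=2: active resources = [5, 4], total = 9
  t=3: active resources = [5, 4], total = 9
  t=4: active resources = [5, 4, 2, 6], total = 17
  t=5: active resources = [5, 6, 2, 6], total = 19
  t=6: active resources = [6, 2, 6], total = 14
  t=7: active resources = [1, 6, 2, 6], total = 15
  t=8: active resources = [1, 6, 2], total = 9
  t=9: active resources = [1, 2], total = 3
  t=10: active resources = [1], total = 1
Peak resource demand = 19

19


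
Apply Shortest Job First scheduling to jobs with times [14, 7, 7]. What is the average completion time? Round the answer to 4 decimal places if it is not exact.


SJF order (ascending): [7, 7, 14]
Completion times:
  Job 1: burst=7, C=7
  Job 2: burst=7, C=14
  Job 3: burst=14, C=28
Average completion = 49/3 = 16.3333

16.3333


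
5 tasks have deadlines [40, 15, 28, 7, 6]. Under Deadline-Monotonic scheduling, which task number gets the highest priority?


Sort tasks by relative deadline (ascending):
  Task 5: deadline = 6
  Task 4: deadline = 7
  Task 2: deadline = 15
  Task 3: deadline = 28
  Task 1: deadline = 40
Priority order (highest first): [5, 4, 2, 3, 1]
Highest priority task = 5

5


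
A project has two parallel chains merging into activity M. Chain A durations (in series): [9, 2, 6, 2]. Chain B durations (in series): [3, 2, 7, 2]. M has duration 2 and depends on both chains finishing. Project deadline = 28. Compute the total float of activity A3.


Forward pass: ES(A3) = sum of predecessors on chain A = 11
EF = ES + duration = 11 + 6 = 17
Backward pass: LF(M) = deadline = 28; LS(M) = 28 - 2 = 26
LF(A3) = LS(M) - sum(successors on chain A) = 26 - 2 = 24
LS = LF - duration = 24 - 6 = 18
Total float = LS - ES = 18 - 11 = 7

7


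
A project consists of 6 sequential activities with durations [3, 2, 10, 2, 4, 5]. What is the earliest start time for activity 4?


Activity 4 starts after activities 1 through 3 complete.
Predecessor durations: [3, 2, 10]
ES = 3 + 2 + 10 = 15

15


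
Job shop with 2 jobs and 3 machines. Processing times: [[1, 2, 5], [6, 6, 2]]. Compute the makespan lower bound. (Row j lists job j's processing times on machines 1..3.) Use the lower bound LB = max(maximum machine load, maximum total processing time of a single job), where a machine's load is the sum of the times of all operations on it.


Machine loads:
  Machine 1: 1 + 6 = 7
  Machine 2: 2 + 6 = 8
  Machine 3: 5 + 2 = 7
Max machine load = 8
Job totals:
  Job 1: 8
  Job 2: 14
Max job total = 14
Lower bound = max(8, 14) = 14

14


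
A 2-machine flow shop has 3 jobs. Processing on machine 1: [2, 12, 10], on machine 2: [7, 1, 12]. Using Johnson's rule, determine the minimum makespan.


Apply Johnson's rule:
  Group 1 (a <= b): [(1, 2, 7), (3, 10, 12)]
  Group 2 (a > b): [(2, 12, 1)]
Optimal job order: [1, 3, 2]
Schedule:
  Job 1: M1 done at 2, M2 done at 9
  Job 3: M1 done at 12, M2 done at 24
  Job 2: M1 done at 24, M2 done at 25
Makespan = 25

25


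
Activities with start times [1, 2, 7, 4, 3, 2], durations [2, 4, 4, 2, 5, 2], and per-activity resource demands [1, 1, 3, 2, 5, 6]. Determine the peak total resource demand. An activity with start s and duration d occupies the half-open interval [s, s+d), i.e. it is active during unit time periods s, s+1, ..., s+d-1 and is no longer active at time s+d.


Each activity i is active on [start_i, start_i + duration_i).
Compute total resource usage per time slot:
  t=0: active resources = [], total = 0
  t=1: active resources = [1], total = 1
  t=2: active resources = [1, 1, 6], total = 8
  t=3: active resources = [1, 5, 6], total = 12
  t=4: active resources = [1, 2, 5], total = 8
  t=5: active resources = [1, 2, 5], total = 8
  t=6: active resources = [5], total = 5
  t=7: active resources = [3, 5], total = 8
  t=8: active resources = [3], total = 3
  t=9: active resources = [3], total = 3
  t=10: active resources = [3], total = 3
Peak resource demand = 12

12


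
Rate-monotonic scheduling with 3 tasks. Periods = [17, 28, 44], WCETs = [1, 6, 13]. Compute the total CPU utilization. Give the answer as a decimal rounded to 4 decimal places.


Compute individual utilizations (exact fractions):
  Task 1: C/T = 1/17 (approx. 0.0588)
  Task 2: C/T = 6/28 = 3/14 (approx. 0.2143)
  Task 3: C/T = 13/44 (approx. 0.2955)
Total utilization U = 1/17 + 3/14 + 13/44 = 2977/5236
Rounded to 4 decimal places: U = 0.5686
RM (Liu & Layland) bound for 3 tasks = 0.779763; compare with U = 2977/5236 (approx. 0.568564)
U <= bound, so schedulable by RM sufficient condition.

0.5686


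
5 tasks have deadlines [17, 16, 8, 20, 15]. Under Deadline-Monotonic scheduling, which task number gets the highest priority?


Sort tasks by relative deadline (ascending):
  Task 3: deadline = 8
  Task 5: deadline = 15
  Task 2: deadline = 16
  Task 1: deadline = 17
  Task 4: deadline = 20
Priority order (highest first): [3, 5, 2, 1, 4]
Highest priority task = 3

3


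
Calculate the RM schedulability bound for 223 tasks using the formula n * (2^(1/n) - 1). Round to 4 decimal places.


Compute 2^(1/223) = 1.0031131190
Subtract 1: 1.0031131190 - 1 = 0.0031131190
Multiply by n: 223 * 0.0031131190 = 0.6942255370
Round to 4 dp: 0.6942

0.6942


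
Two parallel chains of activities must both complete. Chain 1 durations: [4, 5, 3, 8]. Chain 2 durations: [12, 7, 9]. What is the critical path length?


Path A total = 4 + 5 + 3 + 8 = 20
Path B total = 12 + 7 + 9 = 28
Critical path = longest path = max(20, 28) = 28

28


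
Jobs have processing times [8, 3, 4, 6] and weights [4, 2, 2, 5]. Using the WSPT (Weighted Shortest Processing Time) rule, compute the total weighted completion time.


Compute p/w ratios and sort ascending (WSPT): [(6, 5), (3, 2), (8, 4), (4, 2)]
Compute weighted completion times:
  Job (p=6,w=5): C=6, w*C=5*6=30
  Job (p=3,w=2): C=9, w*C=2*9=18
  Job (p=8,w=4): C=17, w*C=4*17=68
  Job (p=4,w=2): C=21, w*C=2*21=42
Total weighted completion time = 158

158


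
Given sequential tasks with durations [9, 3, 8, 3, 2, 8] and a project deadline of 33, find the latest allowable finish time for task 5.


LF(activity 5) = deadline - sum of successor durations
Successors: activities 6 through 6 with durations [8]
Sum of successor durations = 8
LF = 33 - 8 = 25

25


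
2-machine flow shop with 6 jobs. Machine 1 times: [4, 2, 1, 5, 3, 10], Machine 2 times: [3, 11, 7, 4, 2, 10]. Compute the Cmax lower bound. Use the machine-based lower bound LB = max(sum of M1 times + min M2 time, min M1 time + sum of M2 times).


LB1 = sum(M1 times) + min(M2 times) = 25 + 2 = 27
LB2 = min(M1 times) + sum(M2 times) = 1 + 37 = 38
Lower bound = max(LB1, LB2) = max(27, 38) = 38

38


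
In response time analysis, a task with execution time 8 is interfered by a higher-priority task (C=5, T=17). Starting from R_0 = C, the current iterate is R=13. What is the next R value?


R_next = C + ceil(R_prev / T_hp) * C_hp
ceil(13 / 17) = ceil(0.7647) = 1
Interference = 1 * 5 = 5
R_next = 8 + 5 = 13
R_next = R_prev, so the iteration has converged (response time = 13).

13


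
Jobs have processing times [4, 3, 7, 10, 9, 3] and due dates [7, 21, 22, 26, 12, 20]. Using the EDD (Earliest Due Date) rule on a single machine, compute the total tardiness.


Sort by due date (EDD order): [(4, 7), (9, 12), (3, 20), (3, 21), (7, 22), (10, 26)]
Compute completion times and tardiness:
  Job 1: p=4, d=7, C=4, tardiness=max(0,4-7)=0
  Job 2: p=9, d=12, C=13, tardiness=max(0,13-12)=1
  Job 3: p=3, d=20, C=16, tardiness=max(0,16-20)=0
  Job 4: p=3, d=21, C=19, tardiness=max(0,19-21)=0
  Job 5: p=7, d=22, C=26, tardiness=max(0,26-22)=4
  Job 6: p=10, d=26, C=36, tardiness=max(0,36-26)=10
Total tardiness = 15

15


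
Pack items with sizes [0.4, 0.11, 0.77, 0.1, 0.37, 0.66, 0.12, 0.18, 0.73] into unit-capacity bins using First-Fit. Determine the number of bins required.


Place items sequentially using First-Fit:
  Item 0.4 -> new Bin 1
  Item 0.11 -> Bin 1 (now 0.51)
  Item 0.77 -> new Bin 2
  Item 0.1 -> Bin 1 (now 0.61)
  Item 0.37 -> Bin 1 (now 0.98)
  Item 0.66 -> new Bin 3
  Item 0.12 -> Bin 2 (now 0.89)
  Item 0.18 -> Bin 3 (now 0.84)
  Item 0.73 -> new Bin 4
Total bins used = 4

4


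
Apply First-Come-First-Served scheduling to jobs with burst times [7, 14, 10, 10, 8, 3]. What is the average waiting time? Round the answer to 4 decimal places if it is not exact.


FCFS order (as given): [7, 14, 10, 10, 8, 3]
Waiting times:
  Job 1: wait = 0
  Job 2: wait = 7
  Job 3: wait = 21
  Job 4: wait = 31
  Job 5: wait = 41
  Job 6: wait = 49
Sum of waiting times = 149
Average waiting time = 149/6 = 24.8333

24.8333


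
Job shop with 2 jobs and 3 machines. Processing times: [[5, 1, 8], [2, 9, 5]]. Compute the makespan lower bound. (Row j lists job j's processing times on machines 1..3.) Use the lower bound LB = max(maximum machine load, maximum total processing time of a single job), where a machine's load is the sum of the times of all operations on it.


Machine loads:
  Machine 1: 5 + 2 = 7
  Machine 2: 1 + 9 = 10
  Machine 3: 8 + 5 = 13
Max machine load = 13
Job totals:
  Job 1: 14
  Job 2: 16
Max job total = 16
Lower bound = max(13, 16) = 16

16


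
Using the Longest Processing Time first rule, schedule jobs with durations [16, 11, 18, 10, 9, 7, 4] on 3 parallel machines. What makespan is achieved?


Sort jobs in decreasing order (LPT): [18, 16, 11, 10, 9, 7, 4]
Assign each job to the least loaded machine:
  Machine 1: jobs [18, 7], load = 25
  Machine 2: jobs [16, 9], load = 25
  Machine 3: jobs [11, 10, 4], load = 25
Makespan = max load = 25

25


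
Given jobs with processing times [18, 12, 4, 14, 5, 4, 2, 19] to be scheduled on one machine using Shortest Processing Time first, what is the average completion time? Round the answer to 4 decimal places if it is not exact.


Sort jobs by processing time (SPT order): [2, 4, 4, 5, 12, 14, 18, 19]
Compute completion times sequentially:
  Job 1: processing = 2, completes at 2
  Job 2: processing = 4, completes at 6
  Job 3: processing = 4, completes at 10
  Job 4: processing = 5, completes at 15
  Job 5: processing = 12, completes at 27
  Job 6: processing = 14, completes at 41
  Job 7: processing = 18, completes at 59
  Job 8: processing = 19, completes at 78
Sum of completion times = 238
Average completion time = 238/8 = 29.75

29.75


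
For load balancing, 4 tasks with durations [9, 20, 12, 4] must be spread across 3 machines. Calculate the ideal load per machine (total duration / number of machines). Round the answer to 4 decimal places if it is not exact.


Total processing time = 9 + 20 + 12 + 4 = 45
Number of machines = 3
Ideal balanced load = 45 / 3 = 15.0

15.0


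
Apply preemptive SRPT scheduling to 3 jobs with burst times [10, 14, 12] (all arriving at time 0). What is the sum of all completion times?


Since all jobs arrive at t=0, SRPT equals SPT ordering.
SPT order: [10, 12, 14]
Completion times:
  Job 1: p=10, C=10
  Job 2: p=12, C=22
  Job 3: p=14, C=36
Total completion time = 10 + 22 + 36 = 68

68


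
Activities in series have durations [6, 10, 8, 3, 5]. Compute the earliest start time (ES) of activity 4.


Activity 4 starts after activities 1 through 3 complete.
Predecessor durations: [6, 10, 8]
ES = 6 + 10 + 8 = 24

24


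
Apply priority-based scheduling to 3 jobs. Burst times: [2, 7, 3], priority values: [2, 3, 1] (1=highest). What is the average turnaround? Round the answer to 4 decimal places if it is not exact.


Sort by priority (ascending = highest first):
Order: [(1, 3), (2, 2), (3, 7)]
Completion times:
  Priority 1, burst=3, C=3
  Priority 2, burst=2, C=5
  Priority 3, burst=7, C=12
Average turnaround = 20/3 = 6.6667

6.6667


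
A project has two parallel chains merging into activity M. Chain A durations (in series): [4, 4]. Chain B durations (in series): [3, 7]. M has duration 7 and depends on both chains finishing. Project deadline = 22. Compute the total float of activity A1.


Forward pass: ES(A1) = sum of predecessors on chain A = 0
EF = ES + duration = 0 + 4 = 4
Backward pass: LF(M) = deadline = 22; LS(M) = 22 - 7 = 15
LF(A1) = LS(M) - sum(successors on chain A) = 15 - 4 = 11
LS = LF - duration = 11 - 4 = 7
Total float = LS - ES = 7 - 0 = 7

7


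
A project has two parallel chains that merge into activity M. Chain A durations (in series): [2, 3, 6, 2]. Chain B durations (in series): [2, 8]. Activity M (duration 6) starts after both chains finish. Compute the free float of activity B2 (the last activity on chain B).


ES(B2) = sum of predecessors on chain B = 2
EF(B2) = ES + duration = 2 + 8 = 10
Successor of B2 is M. ES(M) = max(sum(A), sum(B)) = max(13, 10) = 13
Free float = ES(successor) - EF(current) = 13 - 10 = 3

3


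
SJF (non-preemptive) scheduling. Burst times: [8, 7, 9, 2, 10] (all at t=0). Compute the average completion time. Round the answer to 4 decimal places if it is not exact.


SJF order (ascending): [2, 7, 8, 9, 10]
Completion times:
  Job 1: burst=2, C=2
  Job 2: burst=7, C=9
  Job 3: burst=8, C=17
  Job 4: burst=9, C=26
  Job 5: burst=10, C=36
Average completion = 90/5 = 18.0

18.0


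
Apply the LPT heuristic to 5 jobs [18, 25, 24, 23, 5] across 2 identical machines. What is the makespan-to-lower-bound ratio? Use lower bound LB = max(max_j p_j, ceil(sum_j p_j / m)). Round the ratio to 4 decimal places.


LPT order: [25, 24, 23, 18, 5]
Machine loads after assignment: [48, 47]
LPT makespan = 48
Lower bound = max(max_job, ceil(total/2)) = max(25, 48) = 48
Ratio = 48 / 48 = 1.0

1.0


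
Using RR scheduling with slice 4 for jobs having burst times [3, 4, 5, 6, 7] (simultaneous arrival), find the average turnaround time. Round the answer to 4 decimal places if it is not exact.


Time quantum = 4
Execution trace:
  J1 runs 3 units, time = 3
  J2 runs 4 units, time = 7
  J3 runs 4 units, time = 11
  J4 runs 4 units, time = 15
  J5 runs 4 units, time = 19
  J3 runs 1 units, time = 20
  J4 runs 2 units, time = 22
  J5 runs 3 units, time = 25
Finish times: [3, 7, 20, 22, 25]
Average turnaround = 77/5 = 15.4

15.4


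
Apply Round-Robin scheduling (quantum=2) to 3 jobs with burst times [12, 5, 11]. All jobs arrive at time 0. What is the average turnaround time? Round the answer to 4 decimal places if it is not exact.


Time quantum = 2
Execution trace:
  J1 runs 2 units, time = 2
  J2 runs 2 units, time = 4
  J3 runs 2 units, time = 6
  J1 runs 2 units, time = 8
  J2 runs 2 units, time = 10
  J3 runs 2 units, time = 12
  J1 runs 2 units, time = 14
  J2 runs 1 units, time = 15
  J3 runs 2 units, time = 17
  J1 runs 2 units, time = 19
  J3 runs 2 units, time = 21
  J1 runs 2 units, time = 23
  J3 runs 2 units, time = 25
  J1 runs 2 units, time = 27
  J3 runs 1 units, time = 28
Finish times: [27, 15, 28]
Average turnaround = 70/3 = 23.3333

23.3333


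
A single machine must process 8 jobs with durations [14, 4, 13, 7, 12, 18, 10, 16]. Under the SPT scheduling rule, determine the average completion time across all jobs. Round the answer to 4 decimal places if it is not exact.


Sort jobs by processing time (SPT order): [4, 7, 10, 12, 13, 14, 16, 18]
Compute completion times sequentially:
  Job 1: processing = 4, completes at 4
  Job 2: processing = 7, completes at 11
  Job 3: processing = 10, completes at 21
  Job 4: processing = 12, completes at 33
  Job 5: processing = 13, completes at 46
  Job 6: processing = 14, completes at 60
  Job 7: processing = 16, completes at 76
  Job 8: processing = 18, completes at 94
Sum of completion times = 345
Average completion time = 345/8 = 43.125

43.125


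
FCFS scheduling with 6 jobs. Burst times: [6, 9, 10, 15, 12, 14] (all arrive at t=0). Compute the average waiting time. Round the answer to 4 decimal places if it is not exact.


FCFS order (as given): [6, 9, 10, 15, 12, 14]
Waiting times:
  Job 1: wait = 0
  Job 2: wait = 6
  Job 3: wait = 15
  Job 4: wait = 25
  Job 5: wait = 40
  Job 6: wait = 52
Sum of waiting times = 138
Average waiting time = 138/6 = 23.0

23.0


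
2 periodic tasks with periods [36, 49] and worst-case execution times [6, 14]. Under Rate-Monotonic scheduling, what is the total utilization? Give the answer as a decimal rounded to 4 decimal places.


Compute individual utilizations (exact fractions):
  Task 1: C/T = 6/36 = 1/6 (approx. 0.1667)
  Task 2: C/T = 14/49 = 2/7 (approx. 0.2857)
Total utilization U = 1/6 + 2/7 = 19/42
Rounded to 4 decimal places: U = 0.4524
RM (Liu & Layland) bound for 2 tasks = 0.828427; compare with U = 19/42 (approx. 0.452381)
U <= bound, so schedulable by RM sufficient condition.

0.4524


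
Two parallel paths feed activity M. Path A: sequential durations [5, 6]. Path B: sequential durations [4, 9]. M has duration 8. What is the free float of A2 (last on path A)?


ES(A2) = sum of predecessors on chain A = 5
EF(A2) = ES + duration = 5 + 6 = 11
Successor of A2 is M. ES(M) = max(sum(A), sum(B)) = max(11, 13) = 13
Free float = ES(successor) - EF(current) = 13 - 11 = 2

2


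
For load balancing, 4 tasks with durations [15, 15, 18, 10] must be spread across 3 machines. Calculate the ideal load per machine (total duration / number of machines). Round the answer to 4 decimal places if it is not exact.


Total processing time = 15 + 15 + 18 + 10 = 58
Number of machines = 3
Ideal balanced load = 58 / 3 = 19.3333

19.3333


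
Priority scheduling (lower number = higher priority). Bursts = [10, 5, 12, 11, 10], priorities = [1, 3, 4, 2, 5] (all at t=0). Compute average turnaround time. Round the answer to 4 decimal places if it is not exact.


Sort by priority (ascending = highest first):
Order: [(1, 10), (2, 11), (3, 5), (4, 12), (5, 10)]
Completion times:
  Priority 1, burst=10, C=10
  Priority 2, burst=11, C=21
  Priority 3, burst=5, C=26
  Priority 4, burst=12, C=38
  Priority 5, burst=10, C=48
Average turnaround = 143/5 = 28.6

28.6


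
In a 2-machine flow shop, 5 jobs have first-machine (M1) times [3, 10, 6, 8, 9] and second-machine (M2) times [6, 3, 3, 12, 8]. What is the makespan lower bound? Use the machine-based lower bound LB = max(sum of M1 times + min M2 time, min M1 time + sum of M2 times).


LB1 = sum(M1 times) + min(M2 times) = 36 + 3 = 39
LB2 = min(M1 times) + sum(M2 times) = 3 + 32 = 35
Lower bound = max(LB1, LB2) = max(39, 35) = 39

39


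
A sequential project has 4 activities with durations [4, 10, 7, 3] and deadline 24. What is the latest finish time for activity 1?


LF(activity 1) = deadline - sum of successor durations
Successors: activities 2 through 4 with durations [10, 7, 3]
Sum of successor durations = 20
LF = 24 - 20 = 4

4


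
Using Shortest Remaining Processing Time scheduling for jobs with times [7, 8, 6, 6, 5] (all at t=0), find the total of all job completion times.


Since all jobs arrive at t=0, SRPT equals SPT ordering.
SPT order: [5, 6, 6, 7, 8]
Completion times:
  Job 1: p=5, C=5
  Job 2: p=6, C=11
  Job 3: p=6, C=17
  Job 4: p=7, C=24
  Job 5: p=8, C=32
Total completion time = 5 + 11 + 17 + 24 + 32 = 89

89


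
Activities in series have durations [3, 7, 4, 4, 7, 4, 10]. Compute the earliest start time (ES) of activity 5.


Activity 5 starts after activities 1 through 4 complete.
Predecessor durations: [3, 7, 4, 4]
ES = 3 + 7 + 4 + 4 = 18

18


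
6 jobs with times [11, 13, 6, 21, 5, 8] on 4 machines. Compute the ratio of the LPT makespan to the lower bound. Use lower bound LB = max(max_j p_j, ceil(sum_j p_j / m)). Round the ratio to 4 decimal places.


LPT order: [21, 13, 11, 8, 6, 5]
Machine loads after assignment: [21, 13, 16, 14]
LPT makespan = 21
Lower bound = max(max_job, ceil(total/4)) = max(21, 16) = 21
Ratio = 21 / 21 = 1.0

1.0


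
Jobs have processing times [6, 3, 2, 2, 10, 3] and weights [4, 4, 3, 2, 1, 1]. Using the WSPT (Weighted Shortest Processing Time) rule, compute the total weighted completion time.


Compute p/w ratios and sort ascending (WSPT): [(2, 3), (3, 4), (2, 2), (6, 4), (3, 1), (10, 1)]
Compute weighted completion times:
  Job (p=2,w=3): C=2, w*C=3*2=6
  Job (p=3,w=4): C=5, w*C=4*5=20
  Job (p=2,w=2): C=7, w*C=2*7=14
  Job (p=6,w=4): C=13, w*C=4*13=52
  Job (p=3,w=1): C=16, w*C=1*16=16
  Job (p=10,w=1): C=26, w*C=1*26=26
Total weighted completion time = 134

134


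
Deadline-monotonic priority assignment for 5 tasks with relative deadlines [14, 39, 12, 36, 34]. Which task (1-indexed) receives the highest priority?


Sort tasks by relative deadline (ascending):
  Task 3: deadline = 12
  Task 1: deadline = 14
  Task 5: deadline = 34
  Task 4: deadline = 36
  Task 2: deadline = 39
Priority order (highest first): [3, 1, 5, 4, 2]
Highest priority task = 3

3


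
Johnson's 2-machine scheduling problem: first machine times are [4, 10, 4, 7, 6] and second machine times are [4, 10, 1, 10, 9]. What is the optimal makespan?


Apply Johnson's rule:
  Group 1 (a <= b): [(1, 4, 4), (5, 6, 9), (4, 7, 10), (2, 10, 10)]
  Group 2 (a > b): [(3, 4, 1)]
Optimal job order: [1, 5, 4, 2, 3]
Schedule:
  Job 1: M1 done at 4, M2 done at 8
  Job 5: M1 done at 10, M2 done at 19
  Job 4: M1 done at 17, M2 done at 29
  Job 2: M1 done at 27, M2 done at 39
  Job 3: M1 done at 31, M2 done at 40
Makespan = 40

40


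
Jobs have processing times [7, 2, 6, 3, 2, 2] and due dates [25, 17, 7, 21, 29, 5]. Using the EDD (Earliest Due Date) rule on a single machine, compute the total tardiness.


Sort by due date (EDD order): [(2, 5), (6, 7), (2, 17), (3, 21), (7, 25), (2, 29)]
Compute completion times and tardiness:
  Job 1: p=2, d=5, C=2, tardiness=max(0,2-5)=0
  Job 2: p=6, d=7, C=8, tardiness=max(0,8-7)=1
  Job 3: p=2, d=17, C=10, tardiness=max(0,10-17)=0
  Job 4: p=3, d=21, C=13, tardiness=max(0,13-21)=0
  Job 5: p=7, d=25, C=20, tardiness=max(0,20-25)=0
  Job 6: p=2, d=29, C=22, tardiness=max(0,22-29)=0
Total tardiness = 1

1


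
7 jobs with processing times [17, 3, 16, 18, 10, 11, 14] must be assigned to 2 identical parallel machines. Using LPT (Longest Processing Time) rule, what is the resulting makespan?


Sort jobs in decreasing order (LPT): [18, 17, 16, 14, 11, 10, 3]
Assign each job to the least loaded machine:
  Machine 1: jobs [18, 14, 11, 3], load = 46
  Machine 2: jobs [17, 16, 10], load = 43
Makespan = max load = 46

46


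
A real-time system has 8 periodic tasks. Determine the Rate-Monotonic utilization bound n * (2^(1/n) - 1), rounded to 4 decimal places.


Compute 2^(1/8) = 1.0905077327
Subtract 1: 1.0905077327 - 1 = 0.0905077327
Multiply by n: 8 * 0.0905077327 = 0.7240618616
Round to 4 dp: 0.7241

0.7241


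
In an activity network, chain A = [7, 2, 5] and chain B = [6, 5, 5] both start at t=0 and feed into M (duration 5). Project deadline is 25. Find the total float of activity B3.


Forward pass: ES(B3) = sum of predecessors on chain B = 11
EF = ES + duration = 11 + 5 = 16
Backward pass: LF(M) = deadline = 25; LS(M) = 25 - 5 = 20
LF(B3) = LS(M) - sum(successors on chain B) = 20 - 0 = 20
LS = LF - duration = 20 - 5 = 15
Total float = LS - ES = 15 - 11 = 4

4


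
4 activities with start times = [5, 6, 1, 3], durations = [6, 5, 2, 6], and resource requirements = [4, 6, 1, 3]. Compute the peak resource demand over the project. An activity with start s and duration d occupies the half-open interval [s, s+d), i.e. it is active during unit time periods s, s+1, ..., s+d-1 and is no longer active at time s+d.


Each activity i is active on [start_i, start_i + duration_i).
Compute total resource usage per time slot:
  t=0: active resources = [], total = 0
  t=1: active resources = [1], total = 1
  t=2: active resources = [1], total = 1
  t=3: active resources = [3], total = 3
  t=4: active resources = [3], total = 3
  t=5: active resources = [4, 3], total = 7
  t=6: active resources = [4, 6, 3], total = 13
  t=7: active resources = [4, 6, 3], total = 13
  t=8: active resources = [4, 6, 3], total = 13
  t=9: active resources = [4, 6], total = 10
  t=10: active resources = [4, 6], total = 10
Peak resource demand = 13

13


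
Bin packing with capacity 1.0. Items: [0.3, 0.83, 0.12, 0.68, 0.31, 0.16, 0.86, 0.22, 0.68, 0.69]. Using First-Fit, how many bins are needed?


Place items sequentially using First-Fit:
  Item 0.3 -> new Bin 1
  Item 0.83 -> new Bin 2
  Item 0.12 -> Bin 1 (now 0.42)
  Item 0.68 -> new Bin 3
  Item 0.31 -> Bin 1 (now 0.73)
  Item 0.16 -> Bin 1 (now 0.89)
  Item 0.86 -> new Bin 4
  Item 0.22 -> Bin 3 (now 0.9)
  Item 0.68 -> new Bin 5
  Item 0.69 -> new Bin 6
Total bins used = 6

6


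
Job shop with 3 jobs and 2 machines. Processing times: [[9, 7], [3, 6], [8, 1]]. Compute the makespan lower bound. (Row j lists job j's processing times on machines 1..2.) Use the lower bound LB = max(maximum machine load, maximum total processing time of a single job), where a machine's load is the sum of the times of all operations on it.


Machine loads:
  Machine 1: 9 + 3 + 8 = 20
  Machine 2: 7 + 6 + 1 = 14
Max machine load = 20
Job totals:
  Job 1: 16
  Job 2: 9
  Job 3: 9
Max job total = 16
Lower bound = max(20, 16) = 20

20


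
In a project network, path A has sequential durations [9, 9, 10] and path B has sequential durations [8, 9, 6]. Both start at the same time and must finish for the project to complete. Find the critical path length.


Path A total = 9 + 9 + 10 = 28
Path B total = 8 + 9 + 6 = 23
Critical path = longest path = max(28, 23) = 28

28
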